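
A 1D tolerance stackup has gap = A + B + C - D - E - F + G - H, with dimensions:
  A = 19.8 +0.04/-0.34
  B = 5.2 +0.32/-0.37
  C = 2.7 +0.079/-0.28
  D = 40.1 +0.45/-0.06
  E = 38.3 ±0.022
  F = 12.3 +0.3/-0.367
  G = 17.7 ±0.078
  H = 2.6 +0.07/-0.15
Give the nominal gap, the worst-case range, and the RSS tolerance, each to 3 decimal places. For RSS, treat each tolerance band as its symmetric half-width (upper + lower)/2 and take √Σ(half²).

nominal=-47.900 wc=[-49.810,-46.784] rss=0.618

Stack each dimension's contribution:
  +A: nom +19.800 → Σnom=19.800; wc +0.040/-0.340 → slack +0.040/-0.340; half-tol=0.190, Σhalf²=0.036100
  +B: nom +5.200 → Σnom=25.000; wc +0.320/-0.370 → slack +0.360/-0.710; half-tol=0.345, Σhalf²=0.155125
  +C: nom +2.700 → Σnom=27.700; wc +0.079/-0.280 → slack +0.439/-0.990; half-tol=0.180, Σhalf²=0.187345
  -D: nom -40.100 → Σnom=-12.400; wc +0.060/-0.450 → slack +0.499/-1.440; half-tol=0.255, Σhalf²=0.252370
  -E: nom -38.300 → Σnom=-50.700; wc +0.022/-0.022 → slack +0.521/-1.462; half-tol=0.022, Σhalf²=0.252854
  -F: nom -12.300 → Σnom=-63.000; wc +0.367/-0.300 → slack +0.888/-1.762; half-tol=0.334, Σhalf²=0.364077
  +G: nom +17.700 → Σnom=-45.300; wc +0.078/-0.078 → slack +0.966/-1.840; half-tol=0.078, Σhalf²=0.370161
  -H: nom -2.600 → Σnom=-47.900; wc +0.150/-0.070 → slack +1.116/-1.910; half-tol=0.110, Σhalf²=0.382261
Nominal = -47.900. Worst-case = [-47.900 - 1.910, -47.900 + 1.116] = [-49.810, -46.784]. RSS = √0.382261 = 0.618.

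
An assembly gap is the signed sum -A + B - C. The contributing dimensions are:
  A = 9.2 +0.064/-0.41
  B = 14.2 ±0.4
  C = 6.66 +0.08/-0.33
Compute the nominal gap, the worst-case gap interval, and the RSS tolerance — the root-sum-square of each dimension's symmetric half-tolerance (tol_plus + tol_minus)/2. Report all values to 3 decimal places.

Stack each dimension's contribution:
  -A: nom -9.200 → Σnom=-9.200; wc +0.410/-0.064 → slack +0.410/-0.064; half-tol=0.237, Σhalf²=0.056169
  +B: nom +14.200 → Σnom=5.000; wc +0.400/-0.400 → slack +0.810/-0.464; half-tol=0.400, Σhalf²=0.216169
  -C: nom -6.660 → Σnom=-1.660; wc +0.330/-0.080 → slack +1.140/-0.544; half-tol=0.205, Σhalf²=0.258194
Nominal = -1.660. Worst-case = [-1.660 - 0.544, -1.660 + 1.140] = [-2.204, -0.520]. RSS = √0.258194 = 0.508.

nominal=-1.660 wc=[-2.204,-0.520] rss=0.508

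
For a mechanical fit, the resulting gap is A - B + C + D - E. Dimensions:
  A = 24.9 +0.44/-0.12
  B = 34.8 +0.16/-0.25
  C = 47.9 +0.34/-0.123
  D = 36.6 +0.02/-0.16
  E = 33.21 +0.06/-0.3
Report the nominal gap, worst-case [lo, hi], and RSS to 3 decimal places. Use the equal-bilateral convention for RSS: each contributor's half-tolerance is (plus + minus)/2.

nominal=41.390 wc=[40.767,42.740] rss=0.463

Stack each dimension's contribution:
  +A: nom +24.900 → Σnom=24.900; wc +0.440/-0.120 → slack +0.440/-0.120; half-tol=0.280, Σhalf²=0.078400
  -B: nom -34.800 → Σnom=-9.900; wc +0.250/-0.160 → slack +0.690/-0.280; half-tol=0.205, Σhalf²=0.120425
  +C: nom +47.900 → Σnom=38.000; wc +0.340/-0.123 → slack +1.030/-0.403; half-tol=0.232, Σhalf²=0.174017
  +D: nom +36.600 → Σnom=74.600; wc +0.020/-0.160 → slack +1.050/-0.563; half-tol=0.090, Σhalf²=0.182117
  -E: nom -33.210 → Σnom=41.390; wc +0.300/-0.060 → slack +1.350/-0.623; half-tol=0.180, Σhalf²=0.214517
Nominal = 41.390. Worst-case = [41.390 - 0.623, 41.390 + 1.350] = [40.767, 42.740]. RSS = √0.214517 = 0.463.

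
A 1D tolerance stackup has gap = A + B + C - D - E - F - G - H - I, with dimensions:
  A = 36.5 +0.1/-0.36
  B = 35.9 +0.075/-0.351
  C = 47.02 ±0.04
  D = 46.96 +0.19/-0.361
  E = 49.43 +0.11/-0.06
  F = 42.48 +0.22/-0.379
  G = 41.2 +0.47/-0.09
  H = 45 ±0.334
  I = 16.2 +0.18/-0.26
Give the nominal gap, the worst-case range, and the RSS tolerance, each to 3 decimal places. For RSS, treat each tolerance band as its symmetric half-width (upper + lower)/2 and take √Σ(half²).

Stack each dimension's contribution:
  +A: nom +36.500 → Σnom=36.500; wc +0.100/-0.360 → slack +0.100/-0.360; half-tol=0.230, Σhalf²=0.052900
  +B: nom +35.900 → Σnom=72.400; wc +0.075/-0.351 → slack +0.175/-0.711; half-tol=0.213, Σhalf²=0.098269
  +C: nom +47.020 → Σnom=119.420; wc +0.040/-0.040 → slack +0.215/-0.751; half-tol=0.040, Σhalf²=0.099869
  -D: nom -46.960 → Σnom=72.460; wc +0.361/-0.190 → slack +0.576/-0.941; half-tol=0.275, Σhalf²=0.175769
  -E: nom -49.430 → Σnom=23.030; wc +0.060/-0.110 → slack +0.636/-1.051; half-tol=0.085, Σhalf²=0.182994
  -F: nom -42.480 → Σnom=-19.450; wc +0.379/-0.220 → slack +1.015/-1.271; half-tol=0.299, Σhalf²=0.272695
  -G: nom -41.200 → Σnom=-60.650; wc +0.090/-0.470 → slack +1.105/-1.741; half-tol=0.280, Σhalf²=0.351094
  -H: nom -45.000 → Σnom=-105.650; wc +0.334/-0.334 → slack +1.439/-2.075; half-tol=0.334, Σhalf²=0.462650
  -I: nom -16.200 → Σnom=-121.850; wc +0.260/-0.180 → slack +1.699/-2.255; half-tol=0.220, Σhalf²=0.511050
Nominal = -121.850. Worst-case = [-121.850 - 2.255, -121.850 + 1.699] = [-124.105, -120.151]. RSS = √0.511050 = 0.715.

nominal=-121.850 wc=[-124.105,-120.151] rss=0.715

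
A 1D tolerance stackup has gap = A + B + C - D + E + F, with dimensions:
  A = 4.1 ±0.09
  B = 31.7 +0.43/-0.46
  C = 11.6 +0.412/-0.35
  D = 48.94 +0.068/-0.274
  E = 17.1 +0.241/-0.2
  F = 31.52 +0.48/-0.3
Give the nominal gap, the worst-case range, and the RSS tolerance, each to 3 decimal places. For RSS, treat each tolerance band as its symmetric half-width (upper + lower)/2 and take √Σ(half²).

nominal=47.080 wc=[45.612,49.007] rss=0.762

Stack each dimension's contribution:
  +A: nom +4.100 → Σnom=4.100; wc +0.090/-0.090 → slack +0.090/-0.090; half-tol=0.090, Σhalf²=0.008100
  +B: nom +31.700 → Σnom=35.800; wc +0.430/-0.460 → slack +0.520/-0.550; half-tol=0.445, Σhalf²=0.206125
  +C: nom +11.600 → Σnom=47.400; wc +0.412/-0.350 → slack +0.932/-0.900; half-tol=0.381, Σhalf²=0.351286
  -D: nom -48.940 → Σnom=-1.540; wc +0.274/-0.068 → slack +1.206/-0.968; half-tol=0.171, Σhalf²=0.380527
  +E: nom +17.100 → Σnom=15.560; wc +0.241/-0.200 → slack +1.447/-1.168; half-tol=0.221, Σhalf²=0.429147
  +F: nom +31.520 → Σnom=47.080; wc +0.480/-0.300 → slack +1.927/-1.468; half-tol=0.390, Σhalf²=0.581247
Nominal = 47.080. Worst-case = [47.080 - 1.468, 47.080 + 1.927] = [45.612, 49.007]. RSS = √0.581247 = 0.762.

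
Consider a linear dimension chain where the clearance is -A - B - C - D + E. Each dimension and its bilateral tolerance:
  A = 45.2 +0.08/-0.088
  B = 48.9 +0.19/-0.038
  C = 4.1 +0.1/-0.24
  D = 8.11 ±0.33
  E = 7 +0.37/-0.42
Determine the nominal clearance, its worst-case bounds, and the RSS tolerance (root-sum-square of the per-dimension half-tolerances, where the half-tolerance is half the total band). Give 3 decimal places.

nominal=-99.310 wc=[-100.430,-98.244] rss=0.560

Stack each dimension's contribution:
  -A: nom -45.200 → Σnom=-45.200; wc +0.088/-0.080 → slack +0.088/-0.080; half-tol=0.084, Σhalf²=0.007056
  -B: nom -48.900 → Σnom=-94.100; wc +0.038/-0.190 → slack +0.126/-0.270; half-tol=0.114, Σhalf²=0.020052
  -C: nom -4.100 → Σnom=-98.200; wc +0.240/-0.100 → slack +0.366/-0.370; half-tol=0.170, Σhalf²=0.048952
  -D: nom -8.110 → Σnom=-106.310; wc +0.330/-0.330 → slack +0.696/-0.700; half-tol=0.330, Σhalf²=0.157852
  +E: nom +7.000 → Σnom=-99.310; wc +0.370/-0.420 → slack +1.066/-1.120; half-tol=0.395, Σhalf²=0.313877
Nominal = -99.310. Worst-case = [-99.310 - 1.120, -99.310 + 1.066] = [-100.430, -98.244]. RSS = √0.313877 = 0.560.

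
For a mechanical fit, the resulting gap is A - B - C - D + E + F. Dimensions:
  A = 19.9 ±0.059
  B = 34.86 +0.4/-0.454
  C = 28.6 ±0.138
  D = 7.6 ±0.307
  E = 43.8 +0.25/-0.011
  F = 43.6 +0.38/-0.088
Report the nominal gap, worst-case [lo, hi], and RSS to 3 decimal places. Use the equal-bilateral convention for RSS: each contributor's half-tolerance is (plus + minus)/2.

nominal=36.240 wc=[35.237,37.828] rss=0.609

Stack each dimension's contribution:
  +A: nom +19.900 → Σnom=19.900; wc +0.059/-0.059 → slack +0.059/-0.059; half-tol=0.059, Σhalf²=0.003481
  -B: nom -34.860 → Σnom=-14.960; wc +0.454/-0.400 → slack +0.513/-0.459; half-tol=0.427, Σhalf²=0.185810
  -C: nom -28.600 → Σnom=-43.560; wc +0.138/-0.138 → slack +0.651/-0.597; half-tol=0.138, Σhalf²=0.204854
  -D: nom -7.600 → Σnom=-51.160; wc +0.307/-0.307 → slack +0.958/-0.904; half-tol=0.307, Σhalf²=0.299103
  +E: nom +43.800 → Σnom=-7.360; wc +0.250/-0.011 → slack +1.208/-0.915; half-tol=0.131, Σhalf²=0.316133
  +F: nom +43.600 → Σnom=36.240; wc +0.380/-0.088 → slack +1.588/-1.003; half-tol=0.234, Σhalf²=0.370889
Nominal = 36.240. Worst-case = [36.240 - 1.003, 36.240 + 1.588] = [35.237, 37.828]. RSS = √0.370889 = 0.609.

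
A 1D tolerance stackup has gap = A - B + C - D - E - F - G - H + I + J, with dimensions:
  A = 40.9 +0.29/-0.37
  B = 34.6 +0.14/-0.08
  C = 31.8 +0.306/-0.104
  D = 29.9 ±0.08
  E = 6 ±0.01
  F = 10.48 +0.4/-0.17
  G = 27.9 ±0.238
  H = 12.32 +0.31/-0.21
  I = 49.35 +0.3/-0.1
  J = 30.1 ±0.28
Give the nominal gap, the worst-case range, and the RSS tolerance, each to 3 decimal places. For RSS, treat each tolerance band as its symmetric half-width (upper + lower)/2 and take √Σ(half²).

Stack each dimension's contribution:
  +A: nom +40.900 → Σnom=40.900; wc +0.290/-0.370 → slack +0.290/-0.370; half-tol=0.330, Σhalf²=0.108900
  -B: nom -34.600 → Σnom=6.300; wc +0.080/-0.140 → slack +0.370/-0.510; half-tol=0.110, Σhalf²=0.121000
  +C: nom +31.800 → Σnom=38.100; wc +0.306/-0.104 → slack +0.676/-0.614; half-tol=0.205, Σhalf²=0.163025
  -D: nom -29.900 → Σnom=8.200; wc +0.080/-0.080 → slack +0.756/-0.694; half-tol=0.080, Σhalf²=0.169425
  -E: nom -6.000 → Σnom=2.200; wc +0.010/-0.010 → slack +0.766/-0.704; half-tol=0.010, Σhalf²=0.169525
  -F: nom -10.480 → Σnom=-8.280; wc +0.170/-0.400 → slack +0.936/-1.104; half-tol=0.285, Σhalf²=0.250750
  -G: nom -27.900 → Σnom=-36.180; wc +0.238/-0.238 → slack +1.174/-1.342; half-tol=0.238, Σhalf²=0.307394
  -H: nom -12.320 → Σnom=-48.500; wc +0.210/-0.310 → slack +1.384/-1.652; half-tol=0.260, Σhalf²=0.374994
  +I: nom +49.350 → Σnom=0.850; wc +0.300/-0.100 → slack +1.684/-1.752; half-tol=0.200, Σhalf²=0.414994
  +J: nom +30.100 → Σnom=30.950; wc +0.280/-0.280 → slack +1.964/-2.032; half-tol=0.280, Σhalf²=0.493394
Nominal = 30.950. Worst-case = [30.950 - 2.032, 30.950 + 1.964] = [28.918, 32.914]. RSS = √0.493394 = 0.702.

nominal=30.950 wc=[28.918,32.914] rss=0.702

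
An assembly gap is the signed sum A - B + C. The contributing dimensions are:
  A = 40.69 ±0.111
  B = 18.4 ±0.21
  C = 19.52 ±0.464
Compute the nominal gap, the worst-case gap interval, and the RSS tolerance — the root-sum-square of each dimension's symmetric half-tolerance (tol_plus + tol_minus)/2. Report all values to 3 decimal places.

Stack each dimension's contribution:
  +A: nom +40.690 → Σnom=40.690; wc +0.111/-0.111 → slack +0.111/-0.111; half-tol=0.111, Σhalf²=0.012321
  -B: nom -18.400 → Σnom=22.290; wc +0.210/-0.210 → slack +0.321/-0.321; half-tol=0.210, Σhalf²=0.056421
  +C: nom +19.520 → Σnom=41.810; wc +0.464/-0.464 → slack +0.785/-0.785; half-tol=0.464, Σhalf²=0.271717
Nominal = 41.810. Worst-case = [41.810 - 0.785, 41.810 + 0.785] = [41.025, 42.595]. RSS = √0.271717 = 0.521.

nominal=41.810 wc=[41.025,42.595] rss=0.521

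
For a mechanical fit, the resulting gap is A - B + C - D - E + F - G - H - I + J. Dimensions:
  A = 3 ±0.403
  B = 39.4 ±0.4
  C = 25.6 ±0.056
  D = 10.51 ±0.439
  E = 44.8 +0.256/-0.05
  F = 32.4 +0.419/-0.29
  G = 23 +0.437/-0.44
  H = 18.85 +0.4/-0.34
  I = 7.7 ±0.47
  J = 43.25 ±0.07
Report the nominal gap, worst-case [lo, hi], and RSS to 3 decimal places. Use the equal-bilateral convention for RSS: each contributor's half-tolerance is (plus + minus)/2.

nominal=-40.010 wc=[-43.231,-36.923] rss=1.106

Stack each dimension's contribution:
  +A: nom +3.000 → Σnom=3.000; wc +0.403/-0.403 → slack +0.403/-0.403; half-tol=0.403, Σhalf²=0.162409
  -B: nom -39.400 → Σnom=-36.400; wc +0.400/-0.400 → slack +0.803/-0.803; half-tol=0.400, Σhalf²=0.322409
  +C: nom +25.600 → Σnom=-10.800; wc +0.056/-0.056 → slack +0.859/-0.859; half-tol=0.056, Σhalf²=0.325545
  -D: nom -10.510 → Σnom=-21.310; wc +0.439/-0.439 → slack +1.298/-1.298; half-tol=0.439, Σhalf²=0.518266
  -E: nom -44.800 → Σnom=-66.110; wc +0.050/-0.256 → slack +1.348/-1.554; half-tol=0.153, Σhalf²=0.541675
  +F: nom +32.400 → Σnom=-33.710; wc +0.419/-0.290 → slack +1.767/-1.844; half-tol=0.354, Σhalf²=0.667345
  -G: nom -23.000 → Σnom=-56.710; wc +0.440/-0.437 → slack +2.207/-2.281; half-tol=0.439, Σhalf²=0.859628
  -H: nom -18.850 → Σnom=-75.560; wc +0.340/-0.400 → slack +2.547/-2.681; half-tol=0.370, Σhalf²=0.996528
  -I: nom -7.700 → Σnom=-83.260; wc +0.470/-0.470 → slack +3.017/-3.151; half-tol=0.470, Σhalf²=1.217428
  +J: nom +43.250 → Σnom=-40.010; wc +0.070/-0.070 → slack +3.087/-3.221; half-tol=0.070, Σhalf²=1.222328
Nominal = -40.010. Worst-case = [-40.010 - 3.221, -40.010 + 3.087] = [-43.231, -36.923]. RSS = √1.222328 = 1.106.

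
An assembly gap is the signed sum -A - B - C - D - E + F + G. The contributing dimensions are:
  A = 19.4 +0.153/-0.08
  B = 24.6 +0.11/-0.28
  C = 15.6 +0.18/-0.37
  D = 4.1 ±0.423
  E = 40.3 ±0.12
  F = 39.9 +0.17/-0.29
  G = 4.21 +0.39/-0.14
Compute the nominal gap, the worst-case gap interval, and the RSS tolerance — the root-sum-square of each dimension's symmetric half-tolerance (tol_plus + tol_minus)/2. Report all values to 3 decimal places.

Stack each dimension's contribution:
  -A: nom -19.400 → Σnom=-19.400; wc +0.080/-0.153 → slack +0.080/-0.153; half-tol=0.116, Σhalf²=0.013572
  -B: nom -24.600 → Σnom=-44.000; wc +0.280/-0.110 → slack +0.360/-0.263; half-tol=0.195, Σhalf²=0.051597
  -C: nom -15.600 → Σnom=-59.600; wc +0.370/-0.180 → slack +0.730/-0.443; half-tol=0.275, Σhalf²=0.127222
  -D: nom -4.100 → Σnom=-63.700; wc +0.423/-0.423 → slack +1.153/-0.866; half-tol=0.423, Σhalf²=0.306151
  -E: nom -40.300 → Σnom=-104.000; wc +0.120/-0.120 → slack +1.273/-0.986; half-tol=0.120, Σhalf²=0.320551
  +F: nom +39.900 → Σnom=-64.100; wc +0.170/-0.290 → slack +1.443/-1.276; half-tol=0.230, Σhalf²=0.373451
  +G: nom +4.210 → Σnom=-59.890; wc +0.390/-0.140 → slack +1.833/-1.416; half-tol=0.265, Σhalf²=0.443676
Nominal = -59.890. Worst-case = [-59.890 - 1.416, -59.890 + 1.833] = [-61.306, -58.057]. RSS = √0.443676 = 0.666.

nominal=-59.890 wc=[-61.306,-58.057] rss=0.666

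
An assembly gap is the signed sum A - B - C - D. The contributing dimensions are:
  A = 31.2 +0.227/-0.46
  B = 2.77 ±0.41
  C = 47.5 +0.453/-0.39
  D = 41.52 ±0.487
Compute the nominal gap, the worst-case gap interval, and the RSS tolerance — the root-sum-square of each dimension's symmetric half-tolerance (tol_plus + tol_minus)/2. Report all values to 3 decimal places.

Stack each dimension's contribution:
  +A: nom +31.200 → Σnom=31.200; wc +0.227/-0.460 → slack +0.227/-0.460; half-tol=0.344, Σhalf²=0.117992
  -B: nom -2.770 → Σnom=28.430; wc +0.410/-0.410 → slack +0.637/-0.870; half-tol=0.410, Σhalf²=0.286092
  -C: nom -47.500 → Σnom=-19.070; wc +0.390/-0.453 → slack +1.027/-1.323; half-tol=0.421, Σhalf²=0.463754
  -D: nom -41.520 → Σnom=-60.590; wc +0.487/-0.487 → slack +1.514/-1.810; half-tol=0.487, Σhalf²=0.700923
Nominal = -60.590. Worst-case = [-60.590 - 1.810, -60.590 + 1.514] = [-62.400, -59.076]. RSS = √0.700923 = 0.837.

nominal=-60.590 wc=[-62.400,-59.076] rss=0.837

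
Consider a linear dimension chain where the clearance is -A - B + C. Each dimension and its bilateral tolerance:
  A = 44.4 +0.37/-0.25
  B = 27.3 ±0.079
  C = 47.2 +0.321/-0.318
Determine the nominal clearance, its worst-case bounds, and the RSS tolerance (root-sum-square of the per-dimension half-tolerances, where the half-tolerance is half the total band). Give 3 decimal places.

Stack each dimension's contribution:
  -A: nom -44.400 → Σnom=-44.400; wc +0.250/-0.370 → slack +0.250/-0.370; half-tol=0.310, Σhalf²=0.096100
  -B: nom -27.300 → Σnom=-71.700; wc +0.079/-0.079 → slack +0.329/-0.449; half-tol=0.079, Σhalf²=0.102341
  +C: nom +47.200 → Σnom=-24.500; wc +0.321/-0.318 → slack +0.650/-0.767; half-tol=0.320, Σhalf²=0.204421
Nominal = -24.500. Worst-case = [-24.500 - 0.767, -24.500 + 0.650] = [-25.267, -23.850]. RSS = √0.204421 = 0.452.

nominal=-24.500 wc=[-25.267,-23.850] rss=0.452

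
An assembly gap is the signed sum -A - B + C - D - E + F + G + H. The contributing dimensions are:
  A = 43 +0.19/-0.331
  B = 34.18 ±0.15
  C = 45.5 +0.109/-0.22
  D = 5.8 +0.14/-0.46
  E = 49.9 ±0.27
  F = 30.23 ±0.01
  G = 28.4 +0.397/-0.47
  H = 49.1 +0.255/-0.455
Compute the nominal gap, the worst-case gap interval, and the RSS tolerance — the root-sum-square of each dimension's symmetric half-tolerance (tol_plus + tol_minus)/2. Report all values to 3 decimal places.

Stack each dimension's contribution:
  -A: nom -43.000 → Σnom=-43.000; wc +0.331/-0.190 → slack +0.331/-0.190; half-tol=0.261, Σhalf²=0.067860
  -B: nom -34.180 → Σnom=-77.180; wc +0.150/-0.150 → slack +0.481/-0.340; half-tol=0.150, Σhalf²=0.090360
  +C: nom +45.500 → Σnom=-31.680; wc +0.109/-0.220 → slack +0.590/-0.560; half-tol=0.165, Σhalf²=0.117421
  -D: nom -5.800 → Σnom=-37.480; wc +0.460/-0.140 → slack +1.050/-0.700; half-tol=0.300, Σhalf²=0.207421
  -E: nom -49.900 → Σnom=-87.380; wc +0.270/-0.270 → slack +1.320/-0.970; half-tol=0.270, Σhalf²=0.280321
  +F: nom +30.230 → Σnom=-57.150; wc +0.010/-0.010 → slack +1.330/-0.980; half-tol=0.010, Σhalf²=0.280421
  +G: nom +28.400 → Σnom=-28.750; wc +0.397/-0.470 → slack +1.727/-1.450; half-tol=0.433, Σhalf²=0.468343
  +H: nom +49.100 → Σnom=20.350; wc +0.255/-0.455 → slack +1.982/-1.905; half-tol=0.355, Σhalf²=0.594368
Nominal = 20.350. Worst-case = [20.350 - 1.905, 20.350 + 1.982] = [18.445, 22.332]. RSS = √0.594368 = 0.771.

nominal=20.350 wc=[18.445,22.332] rss=0.771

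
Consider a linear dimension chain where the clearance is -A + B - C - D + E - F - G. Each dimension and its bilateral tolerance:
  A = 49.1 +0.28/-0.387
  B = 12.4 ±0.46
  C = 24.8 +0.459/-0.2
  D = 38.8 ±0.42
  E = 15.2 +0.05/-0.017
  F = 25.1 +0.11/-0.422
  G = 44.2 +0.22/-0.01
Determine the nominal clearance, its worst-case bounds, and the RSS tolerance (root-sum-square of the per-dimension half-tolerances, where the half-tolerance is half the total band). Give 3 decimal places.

Stack each dimension's contribution:
  -A: nom -49.100 → Σnom=-49.100; wc +0.387/-0.280 → slack +0.387/-0.280; half-tol=0.334, Σhalf²=0.111222
  +B: nom +12.400 → Σnom=-36.700; wc +0.460/-0.460 → slack +0.847/-0.740; half-tol=0.460, Σhalf²=0.322822
  -C: nom -24.800 → Σnom=-61.500; wc +0.200/-0.459 → slack +1.047/-1.199; half-tol=0.330, Σhalf²=0.431393
  -D: nom -38.800 → Σnom=-100.300; wc +0.420/-0.420 → slack +1.467/-1.619; half-tol=0.420, Σhalf²=0.607793
  +E: nom +15.200 → Σnom=-85.100; wc +0.050/-0.017 → slack +1.517/-1.636; half-tol=0.034, Σhalf²=0.608915
  -F: nom -25.100 → Σnom=-110.200; wc +0.422/-0.110 → slack +1.939/-1.746; half-tol=0.266, Σhalf²=0.679671
  -G: nom -44.200 → Σnom=-154.400; wc +0.010/-0.220 → slack +1.949/-1.966; half-tol=0.115, Σhalf²=0.692896
Nominal = -154.400. Worst-case = [-154.400 - 1.966, -154.400 + 1.949] = [-156.366, -152.451]. RSS = √0.692896 = 0.832.

nominal=-154.400 wc=[-156.366,-152.451] rss=0.832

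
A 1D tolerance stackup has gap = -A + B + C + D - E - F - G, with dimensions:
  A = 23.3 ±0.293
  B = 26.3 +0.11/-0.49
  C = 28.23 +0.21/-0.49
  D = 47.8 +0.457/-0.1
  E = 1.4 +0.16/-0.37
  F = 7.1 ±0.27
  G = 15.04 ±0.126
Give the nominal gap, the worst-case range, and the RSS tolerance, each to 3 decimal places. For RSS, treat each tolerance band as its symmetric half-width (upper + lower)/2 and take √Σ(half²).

Stack each dimension's contribution:
  -A: nom -23.300 → Σnom=-23.300; wc +0.293/-0.293 → slack +0.293/-0.293; half-tol=0.293, Σhalf²=0.085849
  +B: nom +26.300 → Σnom=3.000; wc +0.110/-0.490 → slack +0.403/-0.783; half-tol=0.300, Σhalf²=0.175849
  +C: nom +28.230 → Σnom=31.230; wc +0.210/-0.490 → slack +0.613/-1.273; half-tol=0.350, Σhalf²=0.298349
  +D: nom +47.800 → Σnom=79.030; wc +0.457/-0.100 → slack +1.070/-1.373; half-tol=0.279, Σhalf²=0.375911
  -E: nom -1.400 → Σnom=77.630; wc +0.370/-0.160 → slack +1.440/-1.533; half-tol=0.265, Σhalf²=0.446136
  -F: nom -7.100 → Σnom=70.530; wc +0.270/-0.270 → slack +1.710/-1.803; half-tol=0.270, Σhalf²=0.519036
  -G: nom -15.040 → Σnom=55.490; wc +0.126/-0.126 → slack +1.836/-1.929; half-tol=0.126, Σhalf²=0.534912
Nominal = 55.490. Worst-case = [55.490 - 1.929, 55.490 + 1.836] = [53.561, 57.326]. RSS = √0.534912 = 0.731.

nominal=55.490 wc=[53.561,57.326] rss=0.731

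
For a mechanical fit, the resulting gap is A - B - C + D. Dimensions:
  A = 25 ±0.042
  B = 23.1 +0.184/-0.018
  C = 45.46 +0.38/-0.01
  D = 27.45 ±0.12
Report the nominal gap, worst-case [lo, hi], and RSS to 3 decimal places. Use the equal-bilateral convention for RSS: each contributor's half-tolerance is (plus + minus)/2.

nominal=-16.110 wc=[-16.836,-15.920] rss=0.254

Stack each dimension's contribution:
  +A: nom +25.000 → Σnom=25.000; wc +0.042/-0.042 → slack +0.042/-0.042; half-tol=0.042, Σhalf²=0.001764
  -B: nom -23.100 → Σnom=1.900; wc +0.018/-0.184 → slack +0.060/-0.226; half-tol=0.101, Σhalf²=0.011965
  -C: nom -45.460 → Σnom=-43.560; wc +0.010/-0.380 → slack +0.070/-0.606; half-tol=0.195, Σhalf²=0.049990
  +D: nom +27.450 → Σnom=-16.110; wc +0.120/-0.120 → slack +0.190/-0.726; half-tol=0.120, Σhalf²=0.064390
Nominal = -16.110. Worst-case = [-16.110 - 0.726, -16.110 + 0.190] = [-16.836, -15.920]. RSS = √0.064390 = 0.254.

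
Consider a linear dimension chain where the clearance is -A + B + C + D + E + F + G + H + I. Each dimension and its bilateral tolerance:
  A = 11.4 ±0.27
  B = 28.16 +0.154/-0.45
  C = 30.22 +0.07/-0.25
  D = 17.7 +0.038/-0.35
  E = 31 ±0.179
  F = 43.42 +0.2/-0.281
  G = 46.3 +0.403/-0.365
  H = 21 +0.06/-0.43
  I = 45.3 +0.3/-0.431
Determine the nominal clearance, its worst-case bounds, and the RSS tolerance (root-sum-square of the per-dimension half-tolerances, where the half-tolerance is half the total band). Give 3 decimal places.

Stack each dimension's contribution:
  -A: nom -11.400 → Σnom=-11.400; wc +0.270/-0.270 → slack +0.270/-0.270; half-tol=0.270, Σhalf²=0.072900
  +B: nom +28.160 → Σnom=16.760; wc +0.154/-0.450 → slack +0.424/-0.720; half-tol=0.302, Σhalf²=0.164104
  +C: nom +30.220 → Σnom=46.980; wc +0.070/-0.250 → slack +0.494/-0.970; half-tol=0.160, Σhalf²=0.189704
  +D: nom +17.700 → Σnom=64.680; wc +0.038/-0.350 → slack +0.532/-1.320; half-tol=0.194, Σhalf²=0.227340
  +E: nom +31.000 → Σnom=95.680; wc +0.179/-0.179 → slack +0.711/-1.499; half-tol=0.179, Σhalf²=0.259381
  +F: nom +43.420 → Σnom=139.100; wc +0.200/-0.281 → slack +0.911/-1.780; half-tol=0.241, Σhalf²=0.317221
  +G: nom +46.300 → Σnom=185.400; wc +0.403/-0.365 → slack +1.314/-2.145; half-tol=0.384, Σhalf²=0.464677
  +H: nom +21.000 → Σnom=206.400; wc +0.060/-0.430 → slack +1.374/-2.575; half-tol=0.245, Σhalf²=0.524702
  +I: nom +45.300 → Σnom=251.700; wc +0.300/-0.431 → slack +1.674/-3.006; half-tol=0.365, Σhalf²=0.658293
Nominal = 251.700. Worst-case = [251.700 - 3.006, 251.700 + 1.674] = [248.694, 253.374]. RSS = √0.658293 = 0.811.

nominal=251.700 wc=[248.694,253.374] rss=0.811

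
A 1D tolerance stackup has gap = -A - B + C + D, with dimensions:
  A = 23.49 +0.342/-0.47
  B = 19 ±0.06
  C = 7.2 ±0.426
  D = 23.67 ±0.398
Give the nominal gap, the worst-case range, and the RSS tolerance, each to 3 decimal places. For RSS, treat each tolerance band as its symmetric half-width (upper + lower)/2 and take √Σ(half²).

Stack each dimension's contribution:
  -A: nom -23.490 → Σnom=-23.490; wc +0.470/-0.342 → slack +0.470/-0.342; half-tol=0.406, Σhalf²=0.164836
  -B: nom -19.000 → Σnom=-42.490; wc +0.060/-0.060 → slack +0.530/-0.402; half-tol=0.060, Σhalf²=0.168436
  +C: nom +7.200 → Σnom=-35.290; wc +0.426/-0.426 → slack +0.956/-0.828; half-tol=0.426, Σhalf²=0.349912
  +D: nom +23.670 → Σnom=-11.620; wc +0.398/-0.398 → slack +1.354/-1.226; half-tol=0.398, Σhalf²=0.508316
Nominal = -11.620. Worst-case = [-11.620 - 1.226, -11.620 + 1.354] = [-12.846, -10.266]. RSS = √0.508316 = 0.713.

nominal=-11.620 wc=[-12.846,-10.266] rss=0.713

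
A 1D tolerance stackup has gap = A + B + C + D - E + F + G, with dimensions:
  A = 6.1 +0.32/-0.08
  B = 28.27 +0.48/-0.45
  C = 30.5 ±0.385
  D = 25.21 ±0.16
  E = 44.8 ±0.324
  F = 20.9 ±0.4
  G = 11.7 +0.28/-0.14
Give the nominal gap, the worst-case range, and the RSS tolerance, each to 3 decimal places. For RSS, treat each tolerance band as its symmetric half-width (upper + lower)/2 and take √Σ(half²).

nominal=77.880 wc=[75.941,80.229] rss=0.860

Stack each dimension's contribution:
  +A: nom +6.100 → Σnom=6.100; wc +0.320/-0.080 → slack +0.320/-0.080; half-tol=0.200, Σhalf²=0.040000
  +B: nom +28.270 → Σnom=34.370; wc +0.480/-0.450 → slack +0.800/-0.530; half-tol=0.465, Σhalf²=0.256225
  +C: nom +30.500 → Σnom=64.870; wc +0.385/-0.385 → slack +1.185/-0.915; half-tol=0.385, Σhalf²=0.404450
  +D: nom +25.210 → Σnom=90.080; wc +0.160/-0.160 → slack +1.345/-1.075; half-tol=0.160, Σhalf²=0.430050
  -E: nom -44.800 → Σnom=45.280; wc +0.324/-0.324 → slack +1.669/-1.399; half-tol=0.324, Σhalf²=0.535026
  +F: nom +20.900 → Σnom=66.180; wc +0.400/-0.400 → slack +2.069/-1.799; half-tol=0.400, Σhalf²=0.695026
  +G: nom +11.700 → Σnom=77.880; wc +0.280/-0.140 → slack +2.349/-1.939; half-tol=0.210, Σhalf²=0.739126
Nominal = 77.880. Worst-case = [77.880 - 1.939, 77.880 + 2.349] = [75.941, 80.229]. RSS = √0.739126 = 0.860.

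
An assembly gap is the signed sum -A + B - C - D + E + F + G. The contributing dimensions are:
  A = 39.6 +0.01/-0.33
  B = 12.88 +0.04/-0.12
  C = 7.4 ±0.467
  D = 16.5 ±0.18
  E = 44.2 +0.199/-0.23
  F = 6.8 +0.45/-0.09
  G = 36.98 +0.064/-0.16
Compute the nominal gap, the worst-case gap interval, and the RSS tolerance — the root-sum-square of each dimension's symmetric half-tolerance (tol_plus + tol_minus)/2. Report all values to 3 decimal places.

Stack each dimension's contribution:
  -A: nom -39.600 → Σnom=-39.600; wc +0.330/-0.010 → slack +0.330/-0.010; half-tol=0.170, Σhalf²=0.028900
  +B: nom +12.880 → Σnom=-26.720; wc +0.040/-0.120 → slack +0.370/-0.130; half-tol=0.080, Σhalf²=0.035300
  -C: nom -7.400 → Σnom=-34.120; wc +0.467/-0.467 → slack +0.837/-0.597; half-tol=0.467, Σhalf²=0.253389
  -D: nom -16.500 → Σnom=-50.620; wc +0.180/-0.180 → slack +1.017/-0.777; half-tol=0.180, Σhalf²=0.285789
  +E: nom +44.200 → Σnom=-6.420; wc +0.199/-0.230 → slack +1.216/-1.007; half-tol=0.215, Σhalf²=0.331799
  +F: nom +6.800 → Σnom=0.380; wc +0.450/-0.090 → slack +1.666/-1.097; half-tol=0.270, Σhalf²=0.404699
  +G: nom +36.980 → Σnom=37.360; wc +0.064/-0.160 → slack +1.730/-1.257; half-tol=0.112, Σhalf²=0.417243
Nominal = 37.360. Worst-case = [37.360 - 1.257, 37.360 + 1.730] = [36.103, 39.090]. RSS = √0.417243 = 0.646.

nominal=37.360 wc=[36.103,39.090] rss=0.646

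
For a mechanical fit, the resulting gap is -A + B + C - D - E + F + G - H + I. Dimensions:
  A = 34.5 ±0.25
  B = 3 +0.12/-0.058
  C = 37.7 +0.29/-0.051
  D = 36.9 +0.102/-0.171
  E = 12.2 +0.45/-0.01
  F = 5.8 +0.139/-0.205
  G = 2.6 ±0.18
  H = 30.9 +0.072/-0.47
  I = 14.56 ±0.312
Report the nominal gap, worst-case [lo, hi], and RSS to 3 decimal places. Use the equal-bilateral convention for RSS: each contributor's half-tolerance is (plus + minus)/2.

nominal=-50.840 wc=[-52.520,-48.898] rss=0.635

Stack each dimension's contribution:
  -A: nom -34.500 → Σnom=-34.500; wc +0.250/-0.250 → slack +0.250/-0.250; half-tol=0.250, Σhalf²=0.062500
  +B: nom +3.000 → Σnom=-31.500; wc +0.120/-0.058 → slack +0.370/-0.308; half-tol=0.089, Σhalf²=0.070421
  +C: nom +37.700 → Σnom=6.200; wc +0.290/-0.051 → slack +0.660/-0.359; half-tol=0.170, Σhalf²=0.099491
  -D: nom -36.900 → Σnom=-30.700; wc +0.171/-0.102 → slack +0.831/-0.461; half-tol=0.137, Σhalf²=0.118123
  -E: nom -12.200 → Σnom=-42.900; wc +0.010/-0.450 → slack +0.841/-0.911; half-tol=0.230, Σhalf²=0.171023
  +F: nom +5.800 → Σnom=-37.100; wc +0.139/-0.205 → slack +0.980/-1.116; half-tol=0.172, Σhalf²=0.200607
  +G: nom +2.600 → Σnom=-34.500; wc +0.180/-0.180 → slack +1.160/-1.296; half-tol=0.180, Σhalf²=0.233007
  -H: nom -30.900 → Σnom=-65.400; wc +0.470/-0.072 → slack +1.630/-1.368; half-tol=0.271, Σhalf²=0.306448
  +I: nom +14.560 → Σnom=-50.840; wc +0.312/-0.312 → slack +1.942/-1.680; half-tol=0.312, Σhalf²=0.403792
Nominal = -50.840. Worst-case = [-50.840 - 1.680, -50.840 + 1.942] = [-52.520, -48.898]. RSS = √0.403792 = 0.635.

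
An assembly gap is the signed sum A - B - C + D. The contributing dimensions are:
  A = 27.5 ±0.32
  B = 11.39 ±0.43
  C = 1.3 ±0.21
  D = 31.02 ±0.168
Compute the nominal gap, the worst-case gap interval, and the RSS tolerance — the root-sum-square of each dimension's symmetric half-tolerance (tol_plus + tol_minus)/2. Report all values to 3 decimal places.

nominal=45.830 wc=[44.702,46.958] rss=0.600

Stack each dimension's contribution:
  +A: nom +27.500 → Σnom=27.500; wc +0.320/-0.320 → slack +0.320/-0.320; half-tol=0.320, Σhalf²=0.102400
  -B: nom -11.390 → Σnom=16.110; wc +0.430/-0.430 → slack +0.750/-0.750; half-tol=0.430, Σhalf²=0.287300
  -C: nom -1.300 → Σnom=14.810; wc +0.210/-0.210 → slack +0.960/-0.960; half-tol=0.210, Σhalf²=0.331400
  +D: nom +31.020 → Σnom=45.830; wc +0.168/-0.168 → slack +1.128/-1.128; half-tol=0.168, Σhalf²=0.359624
Nominal = 45.830. Worst-case = [45.830 - 1.128, 45.830 + 1.128] = [44.702, 46.958]. RSS = √0.359624 = 0.600.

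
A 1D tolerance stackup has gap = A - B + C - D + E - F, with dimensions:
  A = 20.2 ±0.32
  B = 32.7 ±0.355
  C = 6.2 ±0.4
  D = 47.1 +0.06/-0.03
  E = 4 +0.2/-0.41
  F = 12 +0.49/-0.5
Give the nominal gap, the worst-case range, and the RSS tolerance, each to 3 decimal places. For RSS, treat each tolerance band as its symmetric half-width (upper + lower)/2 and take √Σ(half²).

Stack each dimension's contribution:
  +A: nom +20.200 → Σnom=20.200; wc +0.320/-0.320 → slack +0.320/-0.320; half-tol=0.320, Σhalf²=0.102400
  -B: nom -32.700 → Σnom=-12.500; wc +0.355/-0.355 → slack +0.675/-0.675; half-tol=0.355, Σhalf²=0.228425
  +C: nom +6.200 → Σnom=-6.300; wc +0.400/-0.400 → slack +1.075/-1.075; half-tol=0.400, Σhalf²=0.388425
  -D: nom -47.100 → Σnom=-53.400; wc +0.030/-0.060 → slack +1.105/-1.135; half-tol=0.045, Σhalf²=0.390450
  +E: nom +4.000 → Σnom=-49.400; wc +0.200/-0.410 → slack +1.305/-1.545; half-tol=0.305, Σhalf²=0.483475
  -F: nom -12.000 → Σnom=-61.400; wc +0.500/-0.490 → slack +1.805/-2.035; half-tol=0.495, Σhalf²=0.728500
Nominal = -61.400. Worst-case = [-61.400 - 2.035, -61.400 + 1.805] = [-63.435, -59.595]. RSS = √0.728500 = 0.854.

nominal=-61.400 wc=[-63.435,-59.595] rss=0.854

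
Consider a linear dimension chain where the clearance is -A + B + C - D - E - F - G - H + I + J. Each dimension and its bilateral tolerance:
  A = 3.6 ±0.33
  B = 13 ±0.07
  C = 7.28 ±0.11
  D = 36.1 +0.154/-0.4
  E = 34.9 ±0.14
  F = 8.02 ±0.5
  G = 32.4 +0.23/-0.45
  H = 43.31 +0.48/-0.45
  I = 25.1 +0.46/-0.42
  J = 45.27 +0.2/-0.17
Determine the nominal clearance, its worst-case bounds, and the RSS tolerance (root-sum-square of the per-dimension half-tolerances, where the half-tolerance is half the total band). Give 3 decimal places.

Stack each dimension's contribution:
  -A: nom -3.600 → Σnom=-3.600; wc +0.330/-0.330 → slack +0.330/-0.330; half-tol=0.330, Σhalf²=0.108900
  +B: nom +13.000 → Σnom=9.400; wc +0.070/-0.070 → slack +0.400/-0.400; half-tol=0.070, Σhalf²=0.113800
  +C: nom +7.280 → Σnom=16.680; wc +0.110/-0.110 → slack +0.510/-0.510; half-tol=0.110, Σhalf²=0.125900
  -D: nom -36.100 → Σnom=-19.420; wc +0.400/-0.154 → slack +0.910/-0.664; half-tol=0.277, Σhalf²=0.202629
  -E: nom -34.900 → Σnom=-54.320; wc +0.140/-0.140 → slack +1.050/-0.804; half-tol=0.140, Σhalf²=0.222229
  -F: nom -8.020 → Σnom=-62.340; wc +0.500/-0.500 → slack +1.550/-1.304; half-tol=0.500, Σhalf²=0.472229
  -G: nom -32.400 → Σnom=-94.740; wc +0.450/-0.230 → slack +2.000/-1.534; half-tol=0.340, Σhalf²=0.587829
  -H: nom -43.310 → Σnom=-138.050; wc +0.450/-0.480 → slack +2.450/-2.014; half-tol=0.465, Σhalf²=0.804054
  +I: nom +25.100 → Σnom=-112.950; wc +0.460/-0.420 → slack +2.910/-2.434; half-tol=0.440, Σhalf²=0.997654
  +J: nom +45.270 → Σnom=-67.680; wc +0.200/-0.170 → slack +3.110/-2.604; half-tol=0.185, Σhalf²=1.031879
Nominal = -67.680. Worst-case = [-67.680 - 2.604, -67.680 + 3.110] = [-70.284, -64.570]. RSS = √1.031879 = 1.016.

nominal=-67.680 wc=[-70.284,-64.570] rss=1.016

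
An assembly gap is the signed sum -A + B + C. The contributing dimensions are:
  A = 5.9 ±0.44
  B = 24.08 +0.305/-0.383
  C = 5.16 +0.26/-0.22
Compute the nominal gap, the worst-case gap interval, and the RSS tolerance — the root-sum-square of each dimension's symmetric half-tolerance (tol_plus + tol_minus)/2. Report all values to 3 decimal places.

nominal=23.340 wc=[22.297,24.345] rss=0.608

Stack each dimension's contribution:
  -A: nom -5.900 → Σnom=-5.900; wc +0.440/-0.440 → slack +0.440/-0.440; half-tol=0.440, Σhalf²=0.193600
  +B: nom +24.080 → Σnom=18.180; wc +0.305/-0.383 → slack +0.745/-0.823; half-tol=0.344, Σhalf²=0.311936
  +C: nom +5.160 → Σnom=23.340; wc +0.260/-0.220 → slack +1.005/-1.043; half-tol=0.240, Σhalf²=0.369536
Nominal = 23.340. Worst-case = [23.340 - 1.043, 23.340 + 1.005] = [22.297, 24.345]. RSS = √0.369536 = 0.608.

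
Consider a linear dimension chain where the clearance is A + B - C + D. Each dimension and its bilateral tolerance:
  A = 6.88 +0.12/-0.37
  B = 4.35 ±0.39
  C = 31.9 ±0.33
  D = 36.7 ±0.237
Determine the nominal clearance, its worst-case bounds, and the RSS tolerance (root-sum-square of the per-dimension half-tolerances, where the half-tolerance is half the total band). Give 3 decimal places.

Stack each dimension's contribution:
  +A: nom +6.880 → Σnom=6.880; wc +0.120/-0.370 → slack +0.120/-0.370; half-tol=0.245, Σhalf²=0.060025
  +B: nom +4.350 → Σnom=11.230; wc +0.390/-0.390 → slack +0.510/-0.760; half-tol=0.390, Σhalf²=0.212125
  -C: nom -31.900 → Σnom=-20.670; wc +0.330/-0.330 → slack +0.840/-1.090; half-tol=0.330, Σhalf²=0.321025
  +D: nom +36.700 → Σnom=16.030; wc +0.237/-0.237 → slack +1.077/-1.327; half-tol=0.237, Σhalf²=0.377194
Nominal = 16.030. Worst-case = [16.030 - 1.327, 16.030 + 1.077] = [14.703, 17.107]. RSS = √0.377194 = 0.614.

nominal=16.030 wc=[14.703,17.107] rss=0.614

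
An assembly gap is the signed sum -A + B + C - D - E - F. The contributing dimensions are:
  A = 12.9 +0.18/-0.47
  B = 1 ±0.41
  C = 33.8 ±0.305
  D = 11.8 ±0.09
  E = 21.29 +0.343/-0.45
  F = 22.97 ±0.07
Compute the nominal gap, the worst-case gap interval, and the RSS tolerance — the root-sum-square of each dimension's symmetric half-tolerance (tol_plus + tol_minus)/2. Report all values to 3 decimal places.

nominal=-34.160 wc=[-35.558,-32.365] rss=0.733

Stack each dimension's contribution:
  -A: nom -12.900 → Σnom=-12.900; wc +0.470/-0.180 → slack +0.470/-0.180; half-tol=0.325, Σhalf²=0.105625
  +B: nom +1.000 → Σnom=-11.900; wc +0.410/-0.410 → slack +0.880/-0.590; half-tol=0.410, Σhalf²=0.273725
  +C: nom +33.800 → Σnom=21.900; wc +0.305/-0.305 → slack +1.185/-0.895; half-tol=0.305, Σhalf²=0.366750
  -D: nom -11.800 → Σnom=10.100; wc +0.090/-0.090 → slack +1.275/-0.985; half-tol=0.090, Σhalf²=0.374850
  -E: nom -21.290 → Σnom=-11.190; wc +0.450/-0.343 → slack +1.725/-1.328; half-tol=0.397, Σhalf²=0.532062
  -F: nom -22.970 → Σnom=-34.160; wc +0.070/-0.070 → slack +1.795/-1.398; half-tol=0.070, Σhalf²=0.536962
Nominal = -34.160. Worst-case = [-34.160 - 1.398, -34.160 + 1.795] = [-35.558, -32.365]. RSS = √0.536962 = 0.733.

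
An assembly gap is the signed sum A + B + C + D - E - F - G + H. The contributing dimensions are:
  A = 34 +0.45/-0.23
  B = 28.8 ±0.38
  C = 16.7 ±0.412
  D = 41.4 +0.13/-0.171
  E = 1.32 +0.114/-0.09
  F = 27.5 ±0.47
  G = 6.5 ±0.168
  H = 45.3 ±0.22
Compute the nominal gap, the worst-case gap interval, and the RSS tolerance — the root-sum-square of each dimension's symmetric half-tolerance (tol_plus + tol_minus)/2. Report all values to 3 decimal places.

Stack each dimension's contribution:
  +A: nom +34.000 → Σnom=34.000; wc +0.450/-0.230 → slack +0.450/-0.230; half-tol=0.340, Σhalf²=0.115600
  +B: nom +28.800 → Σnom=62.800; wc +0.380/-0.380 → slack +0.830/-0.610; half-tol=0.380, Σhalf²=0.260000
  +C: nom +16.700 → Σnom=79.500; wc +0.412/-0.412 → slack +1.242/-1.022; half-tol=0.412, Σhalf²=0.429744
  +D: nom +41.400 → Σnom=120.900; wc +0.130/-0.171 → slack +1.372/-1.193; half-tol=0.151, Σhalf²=0.452394
  -E: nom -1.320 → Σnom=119.580; wc +0.090/-0.114 → slack +1.462/-1.307; half-tol=0.102, Σhalf²=0.462798
  -F: nom -27.500 → Σnom=92.080; wc +0.470/-0.470 → slack +1.932/-1.777; half-tol=0.470, Σhalf²=0.683698
  -G: nom -6.500 → Σnom=85.580; wc +0.168/-0.168 → slack +2.100/-1.945; half-tol=0.168, Σhalf²=0.711922
  +H: nom +45.300 → Σnom=130.880; wc +0.220/-0.220 → slack +2.320/-2.165; half-tol=0.220, Σhalf²=0.760322
Nominal = 130.880. Worst-case = [130.880 - 2.165, 130.880 + 2.320] = [128.715, 133.200]. RSS = √0.760322 = 0.872.

nominal=130.880 wc=[128.715,133.200] rss=0.872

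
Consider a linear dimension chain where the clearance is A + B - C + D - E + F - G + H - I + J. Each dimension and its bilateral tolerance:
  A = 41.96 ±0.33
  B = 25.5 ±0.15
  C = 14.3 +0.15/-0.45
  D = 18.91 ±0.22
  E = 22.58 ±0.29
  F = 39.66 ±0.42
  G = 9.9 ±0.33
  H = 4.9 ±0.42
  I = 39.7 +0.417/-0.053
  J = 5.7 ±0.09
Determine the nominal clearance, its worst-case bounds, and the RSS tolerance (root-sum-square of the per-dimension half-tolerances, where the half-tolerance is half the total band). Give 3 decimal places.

Stack each dimension's contribution:
  +A: nom +41.960 → Σnom=41.960; wc +0.330/-0.330 → slack +0.330/-0.330; half-tol=0.330, Σhalf²=0.108900
  +B: nom +25.500 → Σnom=67.460; wc +0.150/-0.150 → slack +0.480/-0.480; half-tol=0.150, Σhalf²=0.131400
  -C: nom -14.300 → Σnom=53.160; wc +0.450/-0.150 → slack +0.930/-0.630; half-tol=0.300, Σhalf²=0.221400
  +D: nom +18.910 → Σnom=72.070; wc +0.220/-0.220 → slack +1.150/-0.850; half-tol=0.220, Σhalf²=0.269800
  -E: nom -22.580 → Σnom=49.490; wc +0.290/-0.290 → slack +1.440/-1.140; half-tol=0.290, Σhalf²=0.353900
  +F: nom +39.660 → Σnom=89.150; wc +0.420/-0.420 → slack +1.860/-1.560; half-tol=0.420, Σhalf²=0.530300
  -G: nom -9.900 → Σnom=79.250; wc +0.330/-0.330 → slack +2.190/-1.890; half-tol=0.330, Σhalf²=0.639200
  +H: nom +4.900 → Σnom=84.150; wc +0.420/-0.420 → slack +2.610/-2.310; half-tol=0.420, Σhalf²=0.815600
  -I: nom -39.700 → Σnom=44.450; wc +0.053/-0.417 → slack +2.663/-2.727; half-tol=0.235, Σhalf²=0.870825
  +J: nom +5.700 → Σnom=50.150; wc +0.090/-0.090 → slack +2.753/-2.817; half-tol=0.090, Σhalf²=0.878925
Nominal = 50.150. Worst-case = [50.150 - 2.817, 50.150 + 2.753] = [47.333, 52.903]. RSS = √0.878925 = 0.938.

nominal=50.150 wc=[47.333,52.903] rss=0.938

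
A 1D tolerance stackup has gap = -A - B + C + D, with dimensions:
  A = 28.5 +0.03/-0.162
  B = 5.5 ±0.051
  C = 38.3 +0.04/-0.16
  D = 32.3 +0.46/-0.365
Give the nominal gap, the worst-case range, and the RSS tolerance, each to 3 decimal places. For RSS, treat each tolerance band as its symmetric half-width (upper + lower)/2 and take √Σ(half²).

Stack each dimension's contribution:
  -A: nom -28.500 → Σnom=-28.500; wc +0.162/-0.030 → slack +0.162/-0.030; half-tol=0.096, Σhalf²=0.009216
  -B: nom -5.500 → Σnom=-34.000; wc +0.051/-0.051 → slack +0.213/-0.081; half-tol=0.051, Σhalf²=0.011817
  +C: nom +38.300 → Σnom=4.300; wc +0.040/-0.160 → slack +0.253/-0.241; half-tol=0.100, Σhalf²=0.021817
  +D: nom +32.300 → Σnom=36.600; wc +0.460/-0.365 → slack +0.713/-0.606; half-tol=0.412, Σhalf²=0.191973
Nominal = 36.600. Worst-case = [36.600 - 0.606, 36.600 + 0.713] = [35.994, 37.313]. RSS = √0.191973 = 0.438.

nominal=36.600 wc=[35.994,37.313] rss=0.438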